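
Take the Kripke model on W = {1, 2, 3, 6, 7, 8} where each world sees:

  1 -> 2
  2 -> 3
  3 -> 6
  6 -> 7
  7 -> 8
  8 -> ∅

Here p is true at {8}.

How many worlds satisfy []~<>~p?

1: successors {2}; ~<>~p there: 2:F. ✗
2: successors {3}; ~<>~p there: 3:F. ✗
3: successors {6}; ~<>~p there: 6:F. ✗
6: successors {7}; ~<>~p there: 7:T. ✓
7: successors {8}; ~<>~p there: 8:T. ✓
8: no successors, so []~<>~p holds vacuously. ✓
Satisfying worlds: {6, 7, 8}.

3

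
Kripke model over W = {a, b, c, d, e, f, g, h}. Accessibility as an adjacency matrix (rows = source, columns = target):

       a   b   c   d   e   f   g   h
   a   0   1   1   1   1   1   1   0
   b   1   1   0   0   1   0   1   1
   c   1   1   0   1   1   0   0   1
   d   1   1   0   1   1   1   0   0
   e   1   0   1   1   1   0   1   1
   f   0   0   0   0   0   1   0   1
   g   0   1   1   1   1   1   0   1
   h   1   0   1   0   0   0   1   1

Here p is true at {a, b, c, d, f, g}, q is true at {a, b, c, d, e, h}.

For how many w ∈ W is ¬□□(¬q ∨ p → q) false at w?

a: □□(¬q ∨ p → q) is F. ✓
b: □□(¬q ∨ p → q) is F. ✓
c: □□(¬q ∨ p → q) is F. ✓
d: □□(¬q ∨ p → q) is F. ✓
e: □□(¬q ∨ p → q) is F. ✓
f: □□(¬q ∨ p → q) is F. ✓
g: □□(¬q ∨ p → q) is F. ✓
h: □□(¬q ∨ p → q) is F. ✓
Satisfying worlds: {a, b, c, d, e, f, g, h}.
So ¬□□(¬q ∨ p → q) fails at the other 0 worlds.

0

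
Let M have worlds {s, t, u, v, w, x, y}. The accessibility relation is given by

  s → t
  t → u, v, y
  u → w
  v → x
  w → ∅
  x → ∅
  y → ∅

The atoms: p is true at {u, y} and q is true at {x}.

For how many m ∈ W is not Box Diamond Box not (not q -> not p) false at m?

s: Box Diamond Box not (not q -> not p) is T. ✗
t: Box Diamond Box not (not q -> not p) is F. ✓
u: Box Diamond Box not (not q -> not p) is F. ✓
v: Box Diamond Box not (not q -> not p) is F. ✓
w: Box Diamond Box not (not q -> not p) is T. ✗
x: Box Diamond Box not (not q -> not p) is T. ✗
y: Box Diamond Box not (not q -> not p) is T. ✗
Satisfying worlds: {t, u, v}.
So not Box Diamond Box not (not q -> not p) fails at the other 4 worlds.

4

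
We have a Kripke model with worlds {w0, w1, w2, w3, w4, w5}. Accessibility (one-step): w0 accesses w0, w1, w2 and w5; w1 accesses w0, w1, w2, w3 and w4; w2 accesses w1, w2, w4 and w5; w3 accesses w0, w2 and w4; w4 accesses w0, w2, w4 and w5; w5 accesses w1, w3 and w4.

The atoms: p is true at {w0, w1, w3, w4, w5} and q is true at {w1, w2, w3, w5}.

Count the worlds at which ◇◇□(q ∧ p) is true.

w0: successors {w0, w1, w2, w5}; ◇□(q ∧ p) there: w0:F, w1:F, w2:F, w5:F. ✗
w1: successors {w0, w1, w2, w3, w4}; ◇□(q ∧ p) there: w0:F, w1:F, w2:F, w3:F, w4:F. ✗
w2: successors {w1, w2, w4, w5}; ◇□(q ∧ p) there: w1:F, w2:F, w4:F, w5:F. ✗
w3: successors {w0, w2, w4}; ◇□(q ∧ p) there: w0:F, w2:F, w4:F. ✗
w4: successors {w0, w2, w4, w5}; ◇□(q ∧ p) there: w0:F, w2:F, w4:F, w5:F. ✗
w5: successors {w1, w3, w4}; ◇□(q ∧ p) there: w1:F, w3:F, w4:F. ✗
Satisfying worlds: ∅.

0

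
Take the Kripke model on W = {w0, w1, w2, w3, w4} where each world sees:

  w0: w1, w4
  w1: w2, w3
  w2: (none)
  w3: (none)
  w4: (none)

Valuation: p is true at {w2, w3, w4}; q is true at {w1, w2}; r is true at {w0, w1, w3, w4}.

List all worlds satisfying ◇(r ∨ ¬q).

{w0, w1}

w0: successors {w1, w4}; r ∨ ¬q there: w1:T, w4:T. ✓
w1: successors {w2, w3}; r ∨ ¬q there: w2:F, w3:T. ✓
w2: no successors, so ◇(r ∨ ¬q) fails. ✗
w3: no successors, so ◇(r ∨ ¬q) fails. ✗
w4: no successors, so ◇(r ∨ ¬q) fails. ✗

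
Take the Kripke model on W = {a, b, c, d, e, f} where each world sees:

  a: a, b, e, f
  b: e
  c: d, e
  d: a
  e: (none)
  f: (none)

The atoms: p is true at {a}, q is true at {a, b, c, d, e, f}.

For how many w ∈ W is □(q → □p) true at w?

a: successors {a, b, e, f}; q → □p there: a:F, b:F, e:T, f:T. ✗
b: successors {e}; q → □p there: e:T. ✓
c: successors {d, e}; q → □p there: d:T, e:T. ✓
d: successors {a}; q → □p there: a:F. ✗
e: no successors, so □(q → □p) holds vacuously. ✓
f: no successors, so □(q → □p) holds vacuously. ✓
Satisfying worlds: {b, c, e, f}.

4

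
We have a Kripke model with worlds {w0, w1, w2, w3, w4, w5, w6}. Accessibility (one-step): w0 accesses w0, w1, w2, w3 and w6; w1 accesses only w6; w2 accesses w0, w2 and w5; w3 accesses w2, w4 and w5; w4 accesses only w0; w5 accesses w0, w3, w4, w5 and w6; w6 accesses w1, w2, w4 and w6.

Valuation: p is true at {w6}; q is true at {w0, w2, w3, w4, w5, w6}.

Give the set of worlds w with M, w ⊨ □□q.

w0: successors {w0, w1, w2, w3, w6}; □q there: w0:F, w1:T, w2:T, w3:T, w6:F. ✗
w1: successors {w6}; □q there: w6:F. ✗
w2: successors {w0, w2, w5}; □q there: w0:F, w2:T, w5:T. ✗
w3: successors {w2, w4, w5}; □q there: w2:T, w4:T, w5:T. ✓
w4: successors {w0}; □q there: w0:F. ✗
w5: successors {w0, w3, w4, w5, w6}; □q there: w0:F, w3:T, w4:T, w5:T, w6:F. ✗
w6: successors {w1, w2, w4, w6}; □q there: w1:T, w2:T, w4:T, w6:F. ✗

{w3}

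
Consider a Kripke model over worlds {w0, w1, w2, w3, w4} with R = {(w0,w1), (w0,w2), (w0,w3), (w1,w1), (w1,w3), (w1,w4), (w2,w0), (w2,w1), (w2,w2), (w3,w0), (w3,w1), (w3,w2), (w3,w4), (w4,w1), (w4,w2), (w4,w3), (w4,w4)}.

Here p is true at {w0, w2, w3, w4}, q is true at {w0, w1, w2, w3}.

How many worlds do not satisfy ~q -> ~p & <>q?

w0: ~q is F, ~p & <>q is F. ✓
w1: ~q is F, ~p & <>q is T. ✓
w2: ~q is F, ~p & <>q is F. ✓
w3: ~q is F, ~p & <>q is F. ✓
w4: ~q is T, ~p & <>q is F. ✗
Satisfying worlds: {w0, w1, w2, w3}.
So ~q -> ~p & <>q fails at the other 1 world.

1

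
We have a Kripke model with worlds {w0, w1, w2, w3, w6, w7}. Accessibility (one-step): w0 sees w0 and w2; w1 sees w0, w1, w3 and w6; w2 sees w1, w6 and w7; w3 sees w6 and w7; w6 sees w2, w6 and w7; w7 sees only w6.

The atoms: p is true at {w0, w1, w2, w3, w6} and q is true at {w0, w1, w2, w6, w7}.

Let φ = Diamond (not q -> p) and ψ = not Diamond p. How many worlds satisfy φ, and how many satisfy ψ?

For Diamond (not q -> p):
w0: successors {w0, w2}; not q -> p there: w0:T, w2:T. ✓
w1: successors {w0, w1, w3, w6}; not q -> p there: w0:T, w1:T, w3:T, w6:T. ✓
w2: successors {w1, w6, w7}; not q -> p there: w1:T, w6:T, w7:T. ✓
w3: successors {w6, w7}; not q -> p there: w6:T, w7:T. ✓
w6: successors {w2, w6, w7}; not q -> p there: w2:T, w6:T, w7:T. ✓
w7: successors {w6}; not q -> p there: w6:T. ✓
— 6 worlds.
For not Diamond p:
w0: Diamond p is T. ✗
w1: Diamond p is T. ✗
w2: Diamond p is T. ✗
w3: Diamond p is T. ✗
w6: Diamond p is T. ✗
w7: Diamond p is T. ✗
— 0 worlds.

6 and 0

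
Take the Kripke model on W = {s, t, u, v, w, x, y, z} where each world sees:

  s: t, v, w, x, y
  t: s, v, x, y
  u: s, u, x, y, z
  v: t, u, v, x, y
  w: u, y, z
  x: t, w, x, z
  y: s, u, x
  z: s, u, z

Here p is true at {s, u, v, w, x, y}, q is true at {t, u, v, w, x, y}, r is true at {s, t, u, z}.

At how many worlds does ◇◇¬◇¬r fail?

0

s: successors {t, v, w, x, y}; ◇¬◇¬r there: t:F, v:F, w:T, x:T, y:F. ✓
t: successors {s, v, x, y}; ◇¬◇¬r there: s:F, v:F, x:T, y:F. ✓
u: successors {s, u, x, y, z}; ◇¬◇¬r there: s:F, u:T, x:T, y:F, z:T. ✓
v: successors {t, u, v, x, y}; ◇¬◇¬r there: t:F, u:T, v:F, x:T, y:F. ✓
w: successors {u, y, z}; ◇¬◇¬r there: u:T, y:F, z:T. ✓
x: successors {t, w, x, z}; ◇¬◇¬r there: t:F, w:T, x:T, z:T. ✓
y: successors {s, u, x}; ◇¬◇¬r there: s:F, u:T, x:T. ✓
z: successors {s, u, z}; ◇¬◇¬r there: s:F, u:T, z:T. ✓
Satisfying worlds: {s, t, u, v, w, x, y, z}.
So ◇◇¬◇¬r fails at the other 0 worlds.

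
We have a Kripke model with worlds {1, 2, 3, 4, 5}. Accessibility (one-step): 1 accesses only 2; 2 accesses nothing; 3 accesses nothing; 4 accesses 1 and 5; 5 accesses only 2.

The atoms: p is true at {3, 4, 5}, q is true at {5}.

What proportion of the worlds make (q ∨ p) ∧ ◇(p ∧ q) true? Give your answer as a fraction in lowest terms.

1: q ∨ p is F, ◇(p ∧ q) is F. ✗
2: q ∨ p is F, ◇(p ∧ q) is F. ✗
3: q ∨ p is T, ◇(p ∧ q) is F. ✗
4: q ∨ p is T, ◇(p ∧ q) is T. ✓
5: q ∨ p is T, ◇(p ∧ q) is F. ✗
That's 1 of 5 worlds, so 1/5.

1/5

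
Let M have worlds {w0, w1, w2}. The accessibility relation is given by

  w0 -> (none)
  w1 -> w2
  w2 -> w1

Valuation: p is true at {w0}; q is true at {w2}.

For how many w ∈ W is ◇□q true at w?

1

w0: no successors, so ◇□q fails. ✗
w1: successors {w2}; □q there: w2:F. ✗
w2: successors {w1}; □q there: w1:T. ✓
Satisfying worlds: {w2}.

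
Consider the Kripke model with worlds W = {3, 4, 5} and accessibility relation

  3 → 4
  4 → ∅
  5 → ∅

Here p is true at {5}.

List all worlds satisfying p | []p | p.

3: p is F, []p | p is F. ✗
4: p is F, []p | p is T. ✓
5: p is T, []p | p is T. ✓

{4, 5}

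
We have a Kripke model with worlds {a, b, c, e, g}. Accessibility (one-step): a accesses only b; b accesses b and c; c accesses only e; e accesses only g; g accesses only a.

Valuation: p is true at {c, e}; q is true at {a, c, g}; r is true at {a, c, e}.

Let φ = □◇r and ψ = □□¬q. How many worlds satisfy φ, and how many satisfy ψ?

3 and 1

For □◇r:
a: successors {b}; ◇r there: b:T. ✓
b: successors {b, c}; ◇r there: b:T, c:T. ✓
c: successors {e}; ◇r there: e:F. ✗
e: successors {g}; ◇r there: g:T. ✓
g: successors {a}; ◇r there: a:F. ✗
— 3 worlds.
For □□¬q:
a: successors {b}; □¬q there: b:F. ✗
b: successors {b, c}; □¬q there: b:F, c:T. ✗
c: successors {e}; □¬q there: e:F. ✗
e: successors {g}; □¬q there: g:F. ✗
g: successors {a}; □¬q there: a:T. ✓
— 1 world.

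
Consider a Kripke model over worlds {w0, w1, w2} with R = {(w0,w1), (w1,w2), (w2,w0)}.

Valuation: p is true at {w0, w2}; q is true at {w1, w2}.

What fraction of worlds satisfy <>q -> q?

2/3

w0: <>q is T, q is F. ✗
w1: <>q is T, q is T. ✓
w2: <>q is F, q is T. ✓
That's 2 of 3 worlds, so 2/3.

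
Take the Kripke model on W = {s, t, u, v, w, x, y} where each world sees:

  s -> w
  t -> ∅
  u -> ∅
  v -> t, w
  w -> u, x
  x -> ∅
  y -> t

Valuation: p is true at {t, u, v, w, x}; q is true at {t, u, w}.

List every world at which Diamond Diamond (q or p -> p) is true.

s: successors {w}; Diamond (q or p -> p) there: w:T. ✓
t: no successors, so Diamond Diamond (q or p -> p) fails. ✗
u: no successors, so Diamond Diamond (q or p -> p) fails. ✗
v: successors {t, w}; Diamond (q or p -> p) there: t:F, w:T. ✓
w: successors {u, x}; Diamond (q or p -> p) there: u:F, x:F. ✗
x: no successors, so Diamond Diamond (q or p -> p) fails. ✗
y: successors {t}; Diamond (q or p -> p) there: t:F. ✗

{s, v}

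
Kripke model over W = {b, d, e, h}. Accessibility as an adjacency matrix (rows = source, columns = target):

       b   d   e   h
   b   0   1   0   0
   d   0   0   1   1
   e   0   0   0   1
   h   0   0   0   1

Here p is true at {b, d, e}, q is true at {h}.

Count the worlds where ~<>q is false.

b: <>q is F. ✓
d: <>q is T. ✗
e: <>q is T. ✗
h: <>q is T. ✗
Satisfying worlds: {b}.
So ~<>q fails at the other 3 worlds.

3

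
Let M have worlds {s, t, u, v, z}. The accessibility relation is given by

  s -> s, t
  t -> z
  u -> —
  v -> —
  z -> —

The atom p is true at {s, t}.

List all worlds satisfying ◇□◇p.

s: successors {s, t}; □◇p there: s:F, t:F. ✗
t: successors {z}; □◇p there: z:T. ✓
u: no successors, so ◇□◇p fails. ✗
v: no successors, so ◇□◇p fails. ✗
z: no successors, so ◇□◇p fails. ✗

{t}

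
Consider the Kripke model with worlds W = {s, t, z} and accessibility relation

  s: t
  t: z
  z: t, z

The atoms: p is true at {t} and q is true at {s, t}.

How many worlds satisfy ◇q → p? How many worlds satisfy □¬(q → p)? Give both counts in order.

1 and 0

For ◇q → p:
s: ◇q is T, p is F. ✗
t: ◇q is F, p is T. ✓
z: ◇q is T, p is F. ✗
— 1 world.
For □¬(q → p):
s: successors {t}; ¬(q → p) there: t:F. ✗
t: successors {z}; ¬(q → p) there: z:F. ✗
z: successors {t, z}; ¬(q → p) there: t:F, z:F. ✗
— 0 worlds.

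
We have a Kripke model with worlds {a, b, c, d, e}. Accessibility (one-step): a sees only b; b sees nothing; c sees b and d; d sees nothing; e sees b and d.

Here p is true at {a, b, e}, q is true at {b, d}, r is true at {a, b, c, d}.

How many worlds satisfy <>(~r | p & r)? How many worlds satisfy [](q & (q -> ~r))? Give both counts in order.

3 and 2

For <>(~r | p & r):
a: successors {b}; ~r | p & r there: b:T. ✓
b: no successors, so <>(~r | p & r) fails. ✗
c: successors {b, d}; ~r | p & r there: b:T, d:F. ✓
d: no successors, so <>(~r | p & r) fails. ✗
e: successors {b, d}; ~r | p & r there: b:T, d:F. ✓
— 3 worlds.
For [](q & (q -> ~r)):
a: successors {b}; q & (q -> ~r) there: b:F. ✗
b: no successors, so [](q & (q -> ~r)) holds vacuously. ✓
c: successors {b, d}; q & (q -> ~r) there: b:F, d:F. ✗
d: no successors, so [](q & (q -> ~r)) holds vacuously. ✓
e: successors {b, d}; q & (q -> ~r) there: b:F, d:F. ✗
— 2 worlds.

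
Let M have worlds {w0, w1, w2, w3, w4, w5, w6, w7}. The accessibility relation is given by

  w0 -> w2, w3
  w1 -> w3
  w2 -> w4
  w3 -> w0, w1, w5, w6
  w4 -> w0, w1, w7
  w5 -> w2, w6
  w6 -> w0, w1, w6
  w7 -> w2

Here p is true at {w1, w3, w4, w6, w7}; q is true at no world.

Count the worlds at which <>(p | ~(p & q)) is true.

8

w0: successors {w2, w3}; p | ~(p & q) there: w2:T, w3:T. ✓
w1: successors {w3}; p | ~(p & q) there: w3:T. ✓
w2: successors {w4}; p | ~(p & q) there: w4:T. ✓
w3: successors {w0, w1, w5, w6}; p | ~(p & q) there: w0:T, w1:T, w5:T, w6:T. ✓
w4: successors {w0, w1, w7}; p | ~(p & q) there: w0:T, w1:T, w7:T. ✓
w5: successors {w2, w6}; p | ~(p & q) there: w2:T, w6:T. ✓
w6: successors {w0, w1, w6}; p | ~(p & q) there: w0:T, w1:T, w6:T. ✓
w7: successors {w2}; p | ~(p & q) there: w2:T. ✓
Satisfying worlds: {w0, w1, w2, w3, w4, w5, w6, w7}.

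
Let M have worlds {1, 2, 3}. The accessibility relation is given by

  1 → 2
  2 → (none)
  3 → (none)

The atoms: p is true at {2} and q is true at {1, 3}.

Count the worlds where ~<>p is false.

1

1: <>p is T. ✗
2: <>p is F. ✓
3: <>p is F. ✓
Satisfying worlds: {2, 3}.
So ~<>p fails at the other 1 world.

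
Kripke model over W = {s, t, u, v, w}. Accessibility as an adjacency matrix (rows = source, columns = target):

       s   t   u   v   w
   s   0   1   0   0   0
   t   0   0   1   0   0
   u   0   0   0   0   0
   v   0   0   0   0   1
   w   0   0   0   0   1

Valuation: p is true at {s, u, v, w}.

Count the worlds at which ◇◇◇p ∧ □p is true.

2

s: ◇◇◇p is F, □p is F. ✗
t: ◇◇◇p is F, □p is T. ✗
u: ◇◇◇p is F, □p is T. ✗
v: ◇◇◇p is T, □p is T. ✓
w: ◇◇◇p is T, □p is T. ✓
Satisfying worlds: {v, w}.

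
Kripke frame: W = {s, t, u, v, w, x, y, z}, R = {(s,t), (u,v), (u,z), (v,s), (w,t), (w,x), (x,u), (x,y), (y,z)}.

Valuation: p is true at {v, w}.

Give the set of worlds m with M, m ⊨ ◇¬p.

{s, u, v, w, x, y}

s: successors {t}; ¬p there: t:T. ✓
t: no successors, so ◇¬p fails. ✗
u: successors {v, z}; ¬p there: v:F, z:T. ✓
v: successors {s}; ¬p there: s:T. ✓
w: successors {t, x}; ¬p there: t:T, x:T. ✓
x: successors {u, y}; ¬p there: u:T, y:T. ✓
y: successors {z}; ¬p there: z:T. ✓
z: no successors, so ◇¬p fails. ✗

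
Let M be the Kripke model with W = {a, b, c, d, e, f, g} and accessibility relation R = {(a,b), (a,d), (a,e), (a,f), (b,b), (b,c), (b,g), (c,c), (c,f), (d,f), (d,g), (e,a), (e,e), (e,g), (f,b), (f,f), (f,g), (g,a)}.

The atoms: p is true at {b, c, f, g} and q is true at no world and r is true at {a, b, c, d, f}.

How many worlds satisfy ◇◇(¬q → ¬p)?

6

a: successors {b, d, e, f}; ◇(¬q → ¬p) there: b:F, d:F, e:T, f:F. ✓
b: successors {b, c, g}; ◇(¬q → ¬p) there: b:F, c:F, g:T. ✓
c: successors {c, f}; ◇(¬q → ¬p) there: c:F, f:F. ✗
d: successors {f, g}; ◇(¬q → ¬p) there: f:F, g:T. ✓
e: successors {a, e, g}; ◇(¬q → ¬p) there: a:T, e:T, g:T. ✓
f: successors {b, f, g}; ◇(¬q → ¬p) there: b:F, f:F, g:T. ✓
g: successors {a}; ◇(¬q → ¬p) there: a:T. ✓
Satisfying worlds: {a, b, d, e, f, g}.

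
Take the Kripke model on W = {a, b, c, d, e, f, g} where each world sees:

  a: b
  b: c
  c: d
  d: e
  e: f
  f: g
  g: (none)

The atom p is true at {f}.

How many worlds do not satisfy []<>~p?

a: successors {b}; <>~p there: b:T. ✓
b: successors {c}; <>~p there: c:T. ✓
c: successors {d}; <>~p there: d:T. ✓
d: successors {e}; <>~p there: e:F. ✗
e: successors {f}; <>~p there: f:T. ✓
f: successors {g}; <>~p there: g:F. ✗
g: no successors, so []<>~p holds vacuously. ✓
Satisfying worlds: {a, b, c, e, g}.
So []<>~p fails at the other 2 worlds.

2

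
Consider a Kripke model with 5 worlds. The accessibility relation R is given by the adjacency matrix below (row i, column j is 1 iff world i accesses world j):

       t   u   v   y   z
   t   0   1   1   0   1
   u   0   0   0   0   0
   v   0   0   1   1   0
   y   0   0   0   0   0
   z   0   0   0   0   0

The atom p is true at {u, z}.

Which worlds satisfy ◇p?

t: successors {u, v, z}; p there: u:T, v:F, z:T. ✓
u: no successors, so ◇p fails. ✗
v: successors {v, y}; p there: v:F, y:F. ✗
y: no successors, so ◇p fails. ✗
z: no successors, so ◇p fails. ✗

{t}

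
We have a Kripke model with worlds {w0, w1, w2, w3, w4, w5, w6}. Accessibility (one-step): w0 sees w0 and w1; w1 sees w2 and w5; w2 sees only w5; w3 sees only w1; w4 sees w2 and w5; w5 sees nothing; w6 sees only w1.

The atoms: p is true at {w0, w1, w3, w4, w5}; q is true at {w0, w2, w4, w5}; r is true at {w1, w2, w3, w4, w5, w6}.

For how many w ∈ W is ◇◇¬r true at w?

1

w0: successors {w0, w1}; ◇¬r there: w0:T, w1:F. ✓
w1: successors {w2, w5}; ◇¬r there: w2:F, w5:F. ✗
w2: successors {w5}; ◇¬r there: w5:F. ✗
w3: successors {w1}; ◇¬r there: w1:F. ✗
w4: successors {w2, w5}; ◇¬r there: w2:F, w5:F. ✗
w5: no successors, so ◇◇¬r fails. ✗
w6: successors {w1}; ◇¬r there: w1:F. ✗
Satisfying worlds: {w0}.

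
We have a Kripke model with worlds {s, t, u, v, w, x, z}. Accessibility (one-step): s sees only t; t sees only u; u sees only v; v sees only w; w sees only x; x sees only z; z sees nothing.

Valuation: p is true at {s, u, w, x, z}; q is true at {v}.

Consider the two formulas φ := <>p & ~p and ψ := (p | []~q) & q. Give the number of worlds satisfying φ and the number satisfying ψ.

For <>p & ~p:
s: <>p is F, ~p is F. ✗
t: <>p is T, ~p is T. ✓
u: <>p is F, ~p is F. ✗
v: <>p is T, ~p is T. ✓
w: <>p is T, ~p is F. ✗
x: <>p is T, ~p is F. ✗
z: <>p is F, ~p is F. ✗
— 2 worlds.
For (p | []~q) & q:
s: p | []~q is T, q is F. ✗
t: p | []~q is T, q is F. ✗
u: p | []~q is T, q is F. ✗
v: p | []~q is T, q is T. ✓
w: p | []~q is T, q is F. ✗
x: p | []~q is T, q is F. ✗
z: p | []~q is T, q is F. ✗
— 1 world.

2 and 1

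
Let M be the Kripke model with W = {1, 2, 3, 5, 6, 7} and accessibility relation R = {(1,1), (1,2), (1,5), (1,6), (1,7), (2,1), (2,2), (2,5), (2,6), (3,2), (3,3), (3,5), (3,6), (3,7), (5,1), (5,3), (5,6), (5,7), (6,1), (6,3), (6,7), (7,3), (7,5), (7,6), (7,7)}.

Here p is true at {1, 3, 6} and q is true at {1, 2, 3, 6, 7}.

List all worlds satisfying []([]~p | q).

{5, 6}

1: successors {1, 2, 5, 6, 7}; []~p | q there: 1:T, 2:T, 5:F, 6:T, 7:T. ✗
2: successors {1, 2, 5, 6}; []~p | q there: 1:T, 2:T, 5:F, 6:T. ✗
3: successors {2, 3, 5, 6, 7}; []~p | q there: 2:T, 3:T, 5:F, 6:T, 7:T. ✗
5: successors {1, 3, 6, 7}; []~p | q there: 1:T, 3:T, 6:T, 7:T. ✓
6: successors {1, 3, 7}; []~p | q there: 1:T, 3:T, 7:T. ✓
7: successors {3, 5, 6, 7}; []~p | q there: 3:T, 5:F, 6:T, 7:T. ✗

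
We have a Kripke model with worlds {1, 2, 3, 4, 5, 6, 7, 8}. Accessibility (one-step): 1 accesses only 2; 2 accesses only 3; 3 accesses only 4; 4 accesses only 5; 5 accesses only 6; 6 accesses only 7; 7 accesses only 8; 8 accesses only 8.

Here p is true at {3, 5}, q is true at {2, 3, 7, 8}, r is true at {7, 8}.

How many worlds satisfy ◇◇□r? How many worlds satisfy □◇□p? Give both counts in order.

For ◇◇□r:
1: successors {2}; ◇□r there: 2:F. ✗
2: successors {3}; ◇□r there: 3:F. ✗
3: successors {4}; ◇□r there: 4:F. ✗
4: successors {5}; ◇□r there: 5:T. ✓
5: successors {6}; ◇□r there: 6:T. ✓
6: successors {7}; ◇□r there: 7:T. ✓
7: successors {8}; ◇□r there: 8:T. ✓
8: successors {8}; ◇□r there: 8:T. ✓
— 5 worlds.
For □◇□p:
1: successors {2}; ◇□p there: 2:F. ✗
2: successors {3}; ◇□p there: 3:T. ✓
3: successors {4}; ◇□p there: 4:F. ✗
4: successors {5}; ◇□p there: 5:F. ✗
5: successors {6}; ◇□p there: 6:F. ✗
6: successors {7}; ◇□p there: 7:F. ✗
7: successors {8}; ◇□p there: 8:F. ✗
8: successors {8}; ◇□p there: 8:F. ✗
— 1 world.

5 and 1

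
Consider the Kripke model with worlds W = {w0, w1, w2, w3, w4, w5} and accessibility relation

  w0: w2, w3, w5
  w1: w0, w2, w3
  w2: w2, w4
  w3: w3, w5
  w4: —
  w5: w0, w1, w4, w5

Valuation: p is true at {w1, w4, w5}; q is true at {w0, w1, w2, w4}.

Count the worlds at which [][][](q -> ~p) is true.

1

w0: successors {w2, w3, w5}; [][](q -> ~p) there: w2:F, w3:F, w5:F. ✗
w1: successors {w0, w2, w3}; [][](q -> ~p) there: w0:F, w2:F, w3:F. ✗
w2: successors {w2, w4}; [][](q -> ~p) there: w2:F, w4:T. ✗
w3: successors {w3, w5}; [][](q -> ~p) there: w3:F, w5:F. ✗
w4: no successors, so [][][](q -> ~p) holds vacuously. ✓
w5: successors {w0, w1, w4, w5}; [][](q -> ~p) there: w0:F, w1:F, w4:T, w5:F. ✗
Satisfying worlds: {w4}.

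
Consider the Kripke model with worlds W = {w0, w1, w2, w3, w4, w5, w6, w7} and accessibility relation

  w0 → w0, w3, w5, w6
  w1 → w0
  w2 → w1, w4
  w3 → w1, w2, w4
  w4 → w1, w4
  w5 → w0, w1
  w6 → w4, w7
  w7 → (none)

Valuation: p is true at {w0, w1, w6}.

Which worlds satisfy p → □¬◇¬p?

w0: p is T, □¬◇¬p is F. ✗
w1: p is T, □¬◇¬p is F. ✗
w2: p is F, □¬◇¬p is F. ✓
w3: p is F, □¬◇¬p is F. ✓
w4: p is F, □¬◇¬p is F. ✓
w5: p is F, □¬◇¬p is F. ✓
w6: p is T, □¬◇¬p is F. ✗
w7: p is F, □¬◇¬p is T. ✓

{w2, w3, w4, w5, w7}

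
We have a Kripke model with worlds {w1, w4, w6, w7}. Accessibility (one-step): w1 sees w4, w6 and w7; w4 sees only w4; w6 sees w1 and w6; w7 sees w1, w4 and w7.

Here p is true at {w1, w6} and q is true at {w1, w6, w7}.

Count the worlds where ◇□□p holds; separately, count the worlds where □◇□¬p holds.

0 and 2

For ◇□□p:
w1: successors {w4, w6, w7}; □□p there: w4:F, w6:F, w7:F. ✗
w4: successors {w4}; □□p there: w4:F. ✗
w6: successors {w1, w6}; □□p there: w1:F, w6:F. ✗
w7: successors {w1, w4, w7}; □□p there: w1:F, w4:F, w7:F. ✗
— 0 worlds.
For □◇□¬p:
w1: successors {w4, w6, w7}; ◇□¬p there: w4:T, w6:F, w7:T. ✗
w4: successors {w4}; ◇□¬p there: w4:T. ✓
w6: successors {w1, w6}; ◇□¬p there: w1:T, w6:F. ✗
w7: successors {w1, w4, w7}; ◇□¬p there: w1:T, w4:T, w7:T. ✓
— 2 worlds.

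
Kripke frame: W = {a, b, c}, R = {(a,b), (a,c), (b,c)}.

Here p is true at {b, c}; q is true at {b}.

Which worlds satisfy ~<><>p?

a: <><>p is T. ✗
b: <><>p is F. ✓
c: <><>p is F. ✓

{b, c}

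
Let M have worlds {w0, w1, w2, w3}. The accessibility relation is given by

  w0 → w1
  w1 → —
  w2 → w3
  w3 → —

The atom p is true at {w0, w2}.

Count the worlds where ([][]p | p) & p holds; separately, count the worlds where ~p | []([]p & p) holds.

For ([][]p | p) & p:
w0: [][]p | p is T, p is T. ✓
w1: [][]p | p is T, p is F. ✗
w2: [][]p | p is T, p is T. ✓
w3: [][]p | p is T, p is F. ✗
— 2 worlds.
For ~p | []([]p & p):
w0: ~p is F, []([]p & p) is F. ✗
w1: ~p is T, []([]p & p) is T. ✓
w2: ~p is F, []([]p & p) is F. ✗
w3: ~p is T, []([]p & p) is T. ✓
— 2 worlds.

2 and 2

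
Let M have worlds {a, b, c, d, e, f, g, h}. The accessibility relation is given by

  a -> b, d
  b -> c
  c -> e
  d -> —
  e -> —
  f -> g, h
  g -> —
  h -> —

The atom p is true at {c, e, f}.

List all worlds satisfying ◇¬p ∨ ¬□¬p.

{a, b, c, f}

a: ◇¬p is T, ¬□¬p is F. ✓
b: ◇¬p is F, ¬□¬p is T. ✓
c: ◇¬p is F, ¬□¬p is T. ✓
d: ◇¬p is F, ¬□¬p is F. ✗
e: ◇¬p is F, ¬□¬p is F. ✗
f: ◇¬p is T, ¬□¬p is F. ✓
g: ◇¬p is F, ¬□¬p is F. ✗
h: ◇¬p is F, ¬□¬p is F. ✗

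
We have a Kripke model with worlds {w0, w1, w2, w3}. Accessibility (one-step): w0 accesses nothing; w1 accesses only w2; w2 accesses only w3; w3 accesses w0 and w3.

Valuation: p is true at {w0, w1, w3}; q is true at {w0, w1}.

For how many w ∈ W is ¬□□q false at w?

1

w0: □□q is T. ✗
w1: □□q is F. ✓
w2: □□q is F. ✓
w3: □□q is F. ✓
Satisfying worlds: {w1, w2, w3}.
So ¬□□q fails at the other 1 world.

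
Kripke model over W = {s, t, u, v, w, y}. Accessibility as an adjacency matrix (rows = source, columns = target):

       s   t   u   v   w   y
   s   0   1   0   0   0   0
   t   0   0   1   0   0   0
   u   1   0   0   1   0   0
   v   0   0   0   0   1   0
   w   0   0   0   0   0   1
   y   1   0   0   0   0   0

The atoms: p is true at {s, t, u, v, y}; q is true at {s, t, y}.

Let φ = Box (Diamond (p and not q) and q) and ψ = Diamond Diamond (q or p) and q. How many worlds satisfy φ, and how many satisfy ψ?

For Box (Diamond (p and not q) and q):
s: successors {t}; Diamond (p and not q) and q there: t:T. ✓
t: successors {u}; Diamond (p and not q) and q there: u:F. ✗
u: successors {s, v}; Diamond (p and not q) and q there: s:F, v:F. ✗
v: successors {w}; Diamond (p and not q) and q there: w:F. ✗
w: successors {y}; Diamond (p and not q) and q there: y:F. ✗
y: successors {s}; Diamond (p and not q) and q there: s:F. ✗
— 1 world.
For Diamond Diamond (q or p) and q:
s: Diamond Diamond (q or p) is T, q is T. ✓
t: Diamond Diamond (q or p) is T, q is T. ✓
u: Diamond Diamond (q or p) is T, q is F. ✗
v: Diamond Diamond (q or p) is T, q is F. ✗
w: Diamond Diamond (q or p) is T, q is F. ✗
y: Diamond Diamond (q or p) is T, q is T. ✓
— 3 worlds.

1 and 3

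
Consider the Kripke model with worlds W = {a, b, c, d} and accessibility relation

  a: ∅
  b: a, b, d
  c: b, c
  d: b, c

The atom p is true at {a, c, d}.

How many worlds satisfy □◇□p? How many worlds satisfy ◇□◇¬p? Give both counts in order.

1 and 3

For □◇□p:
a: no successors, so □◇□p holds vacuously. ✓
b: successors {a, b, d}; ◇□p there: a:F, b:T, d:F. ✗
c: successors {b, c}; ◇□p there: b:T, c:F. ✗
d: successors {b, c}; ◇□p there: b:T, c:F. ✗
— 1 world.
For ◇□◇¬p:
a: no successors, so ◇□◇¬p fails. ✗
b: successors {a, b, d}; □◇¬p there: a:T, b:F, d:T. ✓
c: successors {b, c}; □◇¬p there: b:F, c:T. ✓
d: successors {b, c}; □◇¬p there: b:F, c:T. ✓
— 3 worlds.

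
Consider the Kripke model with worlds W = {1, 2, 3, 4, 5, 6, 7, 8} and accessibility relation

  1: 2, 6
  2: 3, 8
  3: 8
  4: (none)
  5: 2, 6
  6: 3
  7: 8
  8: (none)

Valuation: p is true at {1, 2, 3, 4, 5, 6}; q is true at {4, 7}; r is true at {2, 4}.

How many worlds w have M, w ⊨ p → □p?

1: p is T, □p is T. ✓
2: p is T, □p is F. ✗
3: p is T, □p is F. ✗
4: p is T, □p is T. ✓
5: p is T, □p is T. ✓
6: p is T, □p is T. ✓
7: p is F, □p is F. ✓
8: p is F, □p is T. ✓
Satisfying worlds: {1, 4, 5, 6, 7, 8}.

6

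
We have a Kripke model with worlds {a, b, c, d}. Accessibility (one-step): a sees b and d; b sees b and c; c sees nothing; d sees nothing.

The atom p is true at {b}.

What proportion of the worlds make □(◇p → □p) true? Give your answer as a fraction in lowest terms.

1/2

a: successors {b, d}; ◇p → □p there: b:F, d:T. ✗
b: successors {b, c}; ◇p → □p there: b:F, c:T. ✗
c: no successors, so □(◇p → □p) holds vacuously. ✓
d: no successors, so □(◇p → □p) holds vacuously. ✓
That's 2 of 4 worlds, so 2/4 = 1/2.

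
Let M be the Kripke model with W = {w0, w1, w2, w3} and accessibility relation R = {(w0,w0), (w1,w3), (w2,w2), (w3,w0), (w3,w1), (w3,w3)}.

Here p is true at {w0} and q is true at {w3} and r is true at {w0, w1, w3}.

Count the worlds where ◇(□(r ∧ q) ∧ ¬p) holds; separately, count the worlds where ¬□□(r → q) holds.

1 and 3

For ◇(□(r ∧ q) ∧ ¬p):
w0: successors {w0}; □(r ∧ q) ∧ ¬p there: w0:F. ✗
w1: successors {w3}; □(r ∧ q) ∧ ¬p there: w3:F. ✗
w2: successors {w2}; □(r ∧ q) ∧ ¬p there: w2:F. ✗
w3: successors {w0, w1, w3}; □(r ∧ q) ∧ ¬p there: w0:F, w1:T, w3:F. ✓
— 1 world.
For ¬□□(r → q):
w0: □□(r → q) is F. ✓
w1: □□(r → q) is F. ✓
w2: □□(r → q) is T. ✗
w3: □□(r → q) is F. ✓
— 3 worlds.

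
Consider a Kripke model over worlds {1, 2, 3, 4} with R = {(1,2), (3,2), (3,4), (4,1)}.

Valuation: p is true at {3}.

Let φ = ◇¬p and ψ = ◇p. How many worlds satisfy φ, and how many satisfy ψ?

For ◇¬p:
1: successors {2}; ¬p there: 2:T. ✓
2: no successors, so ◇¬p fails. ✗
3: successors {2, 4}; ¬p there: 2:T, 4:T. ✓
4: successors {1}; ¬p there: 1:T. ✓
— 3 worlds.
For ◇p:
1: successors {2}; p there: 2:F. ✗
2: no successors, so ◇p fails. ✗
3: successors {2, 4}; p there: 2:F, 4:F. ✗
4: successors {1}; p there: 1:F. ✗
— 0 worlds.

3 and 0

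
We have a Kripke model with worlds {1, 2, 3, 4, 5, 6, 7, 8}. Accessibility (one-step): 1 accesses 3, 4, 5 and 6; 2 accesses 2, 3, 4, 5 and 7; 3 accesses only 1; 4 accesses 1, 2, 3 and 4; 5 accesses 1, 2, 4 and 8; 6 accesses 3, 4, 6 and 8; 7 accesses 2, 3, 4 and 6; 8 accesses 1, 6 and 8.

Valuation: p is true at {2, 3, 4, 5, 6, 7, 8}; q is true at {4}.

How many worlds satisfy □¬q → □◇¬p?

1: □¬q is F, □◇¬p is F. ✓
2: □¬q is F, □◇¬p is F. ✓
3: □¬q is T, □◇¬p is F. ✗
4: □¬q is F, □◇¬p is F. ✓
5: □¬q is F, □◇¬p is F. ✓
6: □¬q is F, □◇¬p is F. ✓
7: □¬q is F, □◇¬p is F. ✓
8: □¬q is T, □◇¬p is F. ✗
Satisfying worlds: {1, 2, 4, 5, 6, 7}.

6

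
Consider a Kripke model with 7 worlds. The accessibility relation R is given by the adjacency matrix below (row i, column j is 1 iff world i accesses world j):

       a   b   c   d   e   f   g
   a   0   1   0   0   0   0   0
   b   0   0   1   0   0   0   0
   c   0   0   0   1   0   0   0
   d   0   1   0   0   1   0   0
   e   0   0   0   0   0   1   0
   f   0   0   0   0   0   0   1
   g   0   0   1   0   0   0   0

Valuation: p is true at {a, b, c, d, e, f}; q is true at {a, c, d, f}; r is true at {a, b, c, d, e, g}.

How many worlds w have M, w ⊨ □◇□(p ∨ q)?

6

a: successors {b}; ◇□(p ∨ q) there: b:T. ✓
b: successors {c}; ◇□(p ∨ q) there: c:T. ✓
c: successors {d}; ◇□(p ∨ q) there: d:T. ✓
d: successors {b, e}; ◇□(p ∨ q) there: b:T, e:F. ✗
e: successors {f}; ◇□(p ∨ q) there: f:T. ✓
f: successors {g}; ◇□(p ∨ q) there: g:T. ✓
g: successors {c}; ◇□(p ∨ q) there: c:T. ✓
Satisfying worlds: {a, b, c, e, f, g}.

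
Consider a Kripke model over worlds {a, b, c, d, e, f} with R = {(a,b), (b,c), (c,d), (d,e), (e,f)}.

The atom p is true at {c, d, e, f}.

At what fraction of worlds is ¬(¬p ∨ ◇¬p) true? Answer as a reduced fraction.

2/3

a: ¬p ∨ ◇¬p is T. ✗
b: ¬p ∨ ◇¬p is T. ✗
c: ¬p ∨ ◇¬p is F. ✓
d: ¬p ∨ ◇¬p is F. ✓
e: ¬p ∨ ◇¬p is F. ✓
f: ¬p ∨ ◇¬p is F. ✓
That's 4 of 6 worlds, so 4/6 = 2/3.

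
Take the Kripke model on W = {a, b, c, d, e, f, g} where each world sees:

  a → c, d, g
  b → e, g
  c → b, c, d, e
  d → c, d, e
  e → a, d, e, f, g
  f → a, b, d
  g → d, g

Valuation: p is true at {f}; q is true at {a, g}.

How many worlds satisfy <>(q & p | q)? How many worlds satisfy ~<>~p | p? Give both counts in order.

For <>(q & p | q):
a: successors {c, d, g}; q & p | q there: c:F, d:F, g:T. ✓
b: successors {e, g}; q & p | q there: e:F, g:T. ✓
c: successors {b, c, d, e}; q & p | q there: b:F, c:F, d:F, e:F. ✗
d: successors {c, d, e}; q & p | q there: c:F, d:F, e:F. ✗
e: successors {a, d, e, f, g}; q & p | q there: a:T, d:F, e:F, f:F, g:T. ✓
f: successors {a, b, d}; q & p | q there: a:T, b:F, d:F. ✓
g: successors {d, g}; q & p | q there: d:F, g:T. ✓
— 5 worlds.
For ~<>~p | p:
a: ~<>~p is F, p is F. ✗
b: ~<>~p is F, p is F. ✗
c: ~<>~p is F, p is F. ✗
d: ~<>~p is F, p is F. ✗
e: ~<>~p is F, p is F. ✗
f: ~<>~p is F, p is T. ✓
g: ~<>~p is F, p is F. ✗
— 1 world.

5 and 1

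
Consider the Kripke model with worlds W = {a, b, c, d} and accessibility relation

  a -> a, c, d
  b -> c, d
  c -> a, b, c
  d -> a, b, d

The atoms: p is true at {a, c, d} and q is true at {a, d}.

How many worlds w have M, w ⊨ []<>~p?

1

a: successors {a, c, d}; <>~p there: a:F, c:T, d:T. ✗
b: successors {c, d}; <>~p there: c:T, d:T. ✓
c: successors {a, b, c}; <>~p there: a:F, b:F, c:T. ✗
d: successors {a, b, d}; <>~p there: a:F, b:F, d:T. ✗
Satisfying worlds: {b}.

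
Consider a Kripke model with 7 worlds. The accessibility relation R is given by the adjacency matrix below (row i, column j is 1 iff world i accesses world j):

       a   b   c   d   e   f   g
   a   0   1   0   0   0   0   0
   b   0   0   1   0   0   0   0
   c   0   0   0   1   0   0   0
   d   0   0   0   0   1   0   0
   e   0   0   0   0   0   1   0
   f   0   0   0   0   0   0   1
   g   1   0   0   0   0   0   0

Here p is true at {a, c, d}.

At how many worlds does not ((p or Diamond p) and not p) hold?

5

a: (p or Diamond p) and not p is F. ✓
b: (p or Diamond p) and not p is T. ✗
c: (p or Diamond p) and not p is F. ✓
d: (p or Diamond p) and not p is F. ✓
e: (p or Diamond p) and not p is F. ✓
f: (p or Diamond p) and not p is F. ✓
g: (p or Diamond p) and not p is T. ✗
Satisfying worlds: {a, c, d, e, f}.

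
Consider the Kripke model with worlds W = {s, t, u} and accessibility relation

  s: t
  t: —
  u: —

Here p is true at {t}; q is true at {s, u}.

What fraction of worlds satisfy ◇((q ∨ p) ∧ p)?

s: successors {t}; (q ∨ p) ∧ p there: t:T. ✓
t: no successors, so ◇((q ∨ p) ∧ p) fails. ✗
u: no successors, so ◇((q ∨ p) ∧ p) fails. ✗
That's 1 of 3 worlds, so 1/3.

1/3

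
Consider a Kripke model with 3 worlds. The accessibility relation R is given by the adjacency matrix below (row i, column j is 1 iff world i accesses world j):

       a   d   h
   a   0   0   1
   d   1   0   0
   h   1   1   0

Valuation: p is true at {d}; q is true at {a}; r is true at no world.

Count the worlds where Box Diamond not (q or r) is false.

1

a: successors {h}; Diamond not (q or r) there: h:T. ✓
d: successors {a}; Diamond not (q or r) there: a:T. ✓
h: successors {a, d}; Diamond not (q or r) there: a:T, d:F. ✗
Satisfying worlds: {a, d}.
So Box Diamond not (q or r) fails at the other 1 world.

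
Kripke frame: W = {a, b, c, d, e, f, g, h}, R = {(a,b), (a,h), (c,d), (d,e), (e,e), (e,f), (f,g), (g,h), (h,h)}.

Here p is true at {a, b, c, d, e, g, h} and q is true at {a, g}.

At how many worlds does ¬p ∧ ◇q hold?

1

a: ¬p is F, ◇q is F. ✗
b: ¬p is F, ◇q is F. ✗
c: ¬p is F, ◇q is F. ✗
d: ¬p is F, ◇q is F. ✗
e: ¬p is F, ◇q is F. ✗
f: ¬p is T, ◇q is T. ✓
g: ¬p is F, ◇q is F. ✗
h: ¬p is F, ◇q is F. ✗
Satisfying worlds: {f}.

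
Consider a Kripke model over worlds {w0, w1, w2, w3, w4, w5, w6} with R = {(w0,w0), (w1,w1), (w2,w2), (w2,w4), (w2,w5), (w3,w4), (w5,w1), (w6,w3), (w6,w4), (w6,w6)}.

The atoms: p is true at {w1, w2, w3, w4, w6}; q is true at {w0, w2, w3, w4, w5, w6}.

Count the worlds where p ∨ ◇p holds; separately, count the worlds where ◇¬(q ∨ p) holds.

6 and 0

For p ∨ ◇p:
w0: p is F, ◇p is F. ✗
w1: p is T, ◇p is T. ✓
w2: p is T, ◇p is T. ✓
w3: p is T, ◇p is T. ✓
w4: p is T, ◇p is F. ✓
w5: p is F, ◇p is T. ✓
w6: p is T, ◇p is T. ✓
— 6 worlds.
For ◇¬(q ∨ p):
w0: successors {w0}; ¬(q ∨ p) there: w0:F. ✗
w1: successors {w1}; ¬(q ∨ p) there: w1:F. ✗
w2: successors {w2, w4, w5}; ¬(q ∨ p) there: w2:F, w4:F, w5:F. ✗
w3: successors {w4}; ¬(q ∨ p) there: w4:F. ✗
w4: no successors, so ◇¬(q ∨ p) fails. ✗
w5: successors {w1}; ¬(q ∨ p) there: w1:F. ✗
w6: successors {w3, w4, w6}; ¬(q ∨ p) there: w3:F, w4:F, w6:F. ✗
— 0 worlds.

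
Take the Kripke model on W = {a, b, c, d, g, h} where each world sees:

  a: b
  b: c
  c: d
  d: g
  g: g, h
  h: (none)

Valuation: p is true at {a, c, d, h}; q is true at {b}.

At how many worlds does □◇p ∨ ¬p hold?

a: □◇p is T, ¬p is F. ✓
b: □◇p is T, ¬p is T. ✓
c: □◇p is F, ¬p is F. ✗
d: □◇p is T, ¬p is F. ✓
g: □◇p is F, ¬p is T. ✓
h: □◇p is T, ¬p is F. ✓
Satisfying worlds: {a, b, d, g, h}.

5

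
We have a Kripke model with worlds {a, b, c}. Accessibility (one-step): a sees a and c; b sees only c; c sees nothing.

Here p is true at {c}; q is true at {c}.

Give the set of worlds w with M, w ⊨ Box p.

{b, c}

a: successors {a, c}; p there: a:F, c:T. ✗
b: successors {c}; p there: c:T. ✓
c: no successors, so Box p holds vacuously. ✓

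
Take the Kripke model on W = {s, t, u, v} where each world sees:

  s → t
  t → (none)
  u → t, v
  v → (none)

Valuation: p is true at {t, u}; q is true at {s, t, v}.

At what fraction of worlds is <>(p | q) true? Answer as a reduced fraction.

1/2

s: successors {t}; p | q there: t:T. ✓
t: no successors, so <>(p | q) fails. ✗
u: successors {t, v}; p | q there: t:T, v:T. ✓
v: no successors, so <>(p | q) fails. ✗
That's 2 of 4 worlds, so 2/4 = 1/2.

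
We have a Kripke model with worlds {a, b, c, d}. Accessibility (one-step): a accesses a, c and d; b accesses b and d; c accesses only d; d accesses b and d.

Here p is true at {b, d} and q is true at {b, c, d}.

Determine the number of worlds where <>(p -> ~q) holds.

1

a: successors {a, c, d}; p -> ~q there: a:T, c:T, d:F. ✓
b: successors {b, d}; p -> ~q there: b:F, d:F. ✗
c: successors {d}; p -> ~q there: d:F. ✗
d: successors {b, d}; p -> ~q there: b:F, d:F. ✗
Satisfying worlds: {a}.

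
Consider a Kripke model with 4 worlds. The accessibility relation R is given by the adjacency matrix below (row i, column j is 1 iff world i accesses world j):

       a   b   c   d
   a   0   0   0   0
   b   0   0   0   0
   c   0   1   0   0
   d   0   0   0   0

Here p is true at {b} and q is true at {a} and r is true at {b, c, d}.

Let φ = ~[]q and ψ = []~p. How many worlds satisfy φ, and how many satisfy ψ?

1 and 3

For ~[]q:
a: []q is T. ✗
b: []q is T. ✗
c: []q is F. ✓
d: []q is T. ✗
— 1 world.
For []~p:
a: no successors, so []~p holds vacuously. ✓
b: no successors, so []~p holds vacuously. ✓
c: successors {b}; ~p there: b:F. ✗
d: no successors, so []~p holds vacuously. ✓
— 3 worlds.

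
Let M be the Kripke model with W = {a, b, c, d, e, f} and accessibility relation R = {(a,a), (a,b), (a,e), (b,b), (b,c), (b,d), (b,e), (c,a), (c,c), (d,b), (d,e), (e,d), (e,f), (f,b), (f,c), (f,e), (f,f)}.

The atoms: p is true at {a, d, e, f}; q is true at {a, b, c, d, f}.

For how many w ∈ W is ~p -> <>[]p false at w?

a: ~p is F, <>[]p is T. ✓
b: ~p is T, <>[]p is T. ✓
c: ~p is T, <>[]p is F. ✗
d: ~p is F, <>[]p is T. ✓
e: ~p is F, <>[]p is F. ✓
f: ~p is F, <>[]p is T. ✓
Satisfying worlds: {a, b, d, e, f}.
So ~p -> <>[]p fails at the other 1 world.

1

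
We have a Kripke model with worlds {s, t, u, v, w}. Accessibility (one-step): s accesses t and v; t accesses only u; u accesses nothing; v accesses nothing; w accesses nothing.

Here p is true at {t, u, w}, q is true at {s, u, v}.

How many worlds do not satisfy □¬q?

s: successors {t, v}; ¬q there: t:T, v:F. ✗
t: successors {u}; ¬q there: u:F. ✗
u: no successors, so □¬q holds vacuously. ✓
v: no successors, so □¬q holds vacuously. ✓
w: no successors, so □¬q holds vacuously. ✓
Satisfying worlds: {u, v, w}.
So □¬q fails at the other 2 worlds.

2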